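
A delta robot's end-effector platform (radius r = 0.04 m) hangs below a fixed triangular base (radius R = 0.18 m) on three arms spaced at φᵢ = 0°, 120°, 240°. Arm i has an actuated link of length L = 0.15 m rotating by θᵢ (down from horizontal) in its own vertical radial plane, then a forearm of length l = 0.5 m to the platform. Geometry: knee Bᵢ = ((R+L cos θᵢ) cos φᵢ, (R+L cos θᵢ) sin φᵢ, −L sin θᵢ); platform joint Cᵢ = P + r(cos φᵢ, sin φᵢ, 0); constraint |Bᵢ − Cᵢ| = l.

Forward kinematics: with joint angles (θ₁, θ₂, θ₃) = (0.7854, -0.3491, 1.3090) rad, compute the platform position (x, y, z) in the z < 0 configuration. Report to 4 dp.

φ1=0.0°: virtual centre (0.2461, 0.0000, -0.1061), radius l
S2 = (0.2810·cos120.0°, 0.2810·sin120.0°, 0.0513) = (-0.1405, 0.2433, 0.0513)
arm 3 at φ=240.0°: (R−r)+L cos θ3 = 0.1788;  S3 = (-0.0894, -0.1549, -0.1449)
subtract pairs → two planes through P
linear system: -0.7731x+0.4866y = 0.0098−0.3147z; -0.6710x+-0.3097y = -0.0188−-0.0776z
det = 0.5659;  x = 0.0108+0.1055z,  y = 0.0373+-0.4792z
sphere 1 gives Az²+Bz+C=0 with A=1.2408, B=0.1268, C=-0.1820;  B²−4AC=0.9195;  roots -0.4375, 0.3353;  negative root z = -0.4375
x = -0.0353, y = 0.2470

(-0.0353, 0.2470, -0.4375)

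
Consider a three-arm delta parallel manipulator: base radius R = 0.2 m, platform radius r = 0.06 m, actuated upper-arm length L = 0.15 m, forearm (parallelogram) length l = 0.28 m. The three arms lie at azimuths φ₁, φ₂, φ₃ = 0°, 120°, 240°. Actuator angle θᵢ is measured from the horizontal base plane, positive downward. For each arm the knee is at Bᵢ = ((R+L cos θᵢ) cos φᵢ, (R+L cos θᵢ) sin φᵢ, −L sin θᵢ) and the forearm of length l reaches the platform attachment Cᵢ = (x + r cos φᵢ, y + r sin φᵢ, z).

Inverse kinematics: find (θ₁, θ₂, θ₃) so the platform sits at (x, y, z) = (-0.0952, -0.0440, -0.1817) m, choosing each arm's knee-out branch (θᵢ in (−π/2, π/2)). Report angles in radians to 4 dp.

rotate P by −φ1: (-0.0952, -0.0440, -0.1817)
  A=0.2352, B=-0.1817, C=(l²−L²−A²−y'²−z²)/(2L)=-0.1146
  √(A²+B²)=0.2972;  θ1 = -0.6578+1.9665 ≈ 1.3087
φ2=120.0° → target in arm frame (0.0095, 0.1044)
  A cos θ + B sin θ = C:  0.1305·cos θ + -0.1817·sin θ = -0.0169
  γ=atan2(-0.1817,0.1305)=-0.9479;  ψ=arccos(-0.0753)=1.6462;  θ2=γ+ψ≈0.6983
arm 3 (φ=240.0°): x'=0.0857, y'=-0.0604
  A=0.0543, B=-0.1817, C=(l²−L²−A²−y'²−z²)/(2L)=0.0543
  θ3 = atan2(B,A) + arccos(C/0.1896) = 0.0001

θ₁ = 1.3087, θ₂ = 0.6983, θ₃ = 0.0001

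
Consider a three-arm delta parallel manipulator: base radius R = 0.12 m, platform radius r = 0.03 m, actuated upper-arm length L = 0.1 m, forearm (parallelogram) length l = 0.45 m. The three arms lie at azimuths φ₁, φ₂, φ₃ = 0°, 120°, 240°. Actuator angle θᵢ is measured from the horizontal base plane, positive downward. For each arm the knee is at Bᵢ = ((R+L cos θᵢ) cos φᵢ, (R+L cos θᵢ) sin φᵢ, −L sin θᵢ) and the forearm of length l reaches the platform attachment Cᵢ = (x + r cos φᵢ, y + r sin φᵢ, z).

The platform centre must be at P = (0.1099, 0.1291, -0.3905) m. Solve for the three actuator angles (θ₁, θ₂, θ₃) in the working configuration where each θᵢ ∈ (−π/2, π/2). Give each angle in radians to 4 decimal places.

θ₁ = -0.3487, θ₂ = -0.0871, θ₃ = 0.8730

rotate P by −φ1: (0.1099, 0.1291, -0.3905)
  e−x'=-0.0199;  (l²−L²−(e−x')²−y'²−z²)/2L = 0.1147
  √(A²+B²)=0.3910;  θ1 = -1.6217+1.2730 ≈ -0.3487
arm 2 (φ=120.0°): x'=0.0569, y'=-0.1597
  e−x'=0.0331;  (l²−L²−(e−x')²−y'²−z²)/2L = 0.0670
  √(A²+B²)=0.3919;  θ2 = -1.4861+1.3990 ≈ -0.0871
φ3=240.0° → target in arm frame (-0.1668, 0.0306)
  e−x'=0.2568;  (l²−L²−(e−x')²−y'²−z²)/2L = -0.1343
  √(A²+B²)=0.4673;  θ3 = -0.9892+1.8622 ≈ 0.8730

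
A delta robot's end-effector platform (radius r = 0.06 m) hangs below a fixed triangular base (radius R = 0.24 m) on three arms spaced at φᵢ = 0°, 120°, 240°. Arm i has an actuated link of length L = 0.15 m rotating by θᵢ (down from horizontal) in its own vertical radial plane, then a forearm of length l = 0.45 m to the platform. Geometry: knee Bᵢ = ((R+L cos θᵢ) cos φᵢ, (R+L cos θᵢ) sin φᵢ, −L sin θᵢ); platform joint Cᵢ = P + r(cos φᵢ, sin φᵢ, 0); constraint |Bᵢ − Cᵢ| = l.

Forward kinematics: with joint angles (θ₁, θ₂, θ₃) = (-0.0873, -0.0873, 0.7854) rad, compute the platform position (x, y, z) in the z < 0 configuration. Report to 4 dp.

φ1=0.0°: virtual centre (0.3294, 0.0000, 0.0131), radius l
φ2=120.0°: virtual centre (-0.1647, 0.2853, 0.0131), radius l
arm 3 at φ=240.0°: e+L cos θ3 = 0.2861;  O3 = (-0.1430, -0.2477, -0.1061)
eliminate P² terms by subtracting sphere 1 from 2 and 3
[-0.9883 0.5706 0.0000]·P = 0.0000;  [-0.9449 -0.4955 -0.2383]·P = -0.0156
Cramer: x(z) = 0.0087-0.1322z;  y(z) = 0.0150-0.2289z
sphere 1 gives Az²+Bz+C=0 with A=1.0699, B=0.0518, C=-0.0992;  B²−4AC=0.4272;  roots -0.3297, 0.2813;  negative root z = -0.3297
x = 0.0522, y = 0.0905

(0.0522, 0.0905, -0.3297)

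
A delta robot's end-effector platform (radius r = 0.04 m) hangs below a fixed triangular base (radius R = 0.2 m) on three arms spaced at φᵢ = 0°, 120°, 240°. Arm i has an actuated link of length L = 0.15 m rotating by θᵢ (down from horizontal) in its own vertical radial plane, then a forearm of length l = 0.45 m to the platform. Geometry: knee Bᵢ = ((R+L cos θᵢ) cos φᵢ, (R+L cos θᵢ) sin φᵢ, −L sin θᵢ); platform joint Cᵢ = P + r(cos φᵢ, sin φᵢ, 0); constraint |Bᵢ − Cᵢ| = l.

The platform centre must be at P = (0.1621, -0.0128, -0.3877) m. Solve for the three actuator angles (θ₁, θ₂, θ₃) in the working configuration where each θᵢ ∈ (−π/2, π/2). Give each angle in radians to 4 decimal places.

φ1=0.0° → target in arm frame (0.1621, -0.0128)
  A cos θ + B sin θ = C:  -0.0021·cos θ + -0.3877·sin θ = 0.0984
  √(A²+B²)=0.3877;  θ1 = -1.5762+1.3142 ≈ -0.2620
φ2=120.0° → target in arm frame (-0.0921, -0.1340)
  e−x'=0.2521;  (l²−L²−(e−x')²−y'²−z²)/2L = -0.1728
  √(A²+B²)=0.4625;  θ2 = -0.9942+1.9537 ≈ 0.9595
arm 3 (φ=240.0°): x'=-0.0700, y'=0.1468
  A=0.2300, B=-0.3877, C=(l²−L²−A²−y'²−z²)/(2L)=-0.1491
  γ=atan2(-0.3877,0.2300)=-1.0354;  ψ=arccos(-0.3308)=1.9080;  θ3=γ+ψ≈0.8726

θ₁ = -0.2620, θ₂ = 0.9595, θ₃ = 0.8726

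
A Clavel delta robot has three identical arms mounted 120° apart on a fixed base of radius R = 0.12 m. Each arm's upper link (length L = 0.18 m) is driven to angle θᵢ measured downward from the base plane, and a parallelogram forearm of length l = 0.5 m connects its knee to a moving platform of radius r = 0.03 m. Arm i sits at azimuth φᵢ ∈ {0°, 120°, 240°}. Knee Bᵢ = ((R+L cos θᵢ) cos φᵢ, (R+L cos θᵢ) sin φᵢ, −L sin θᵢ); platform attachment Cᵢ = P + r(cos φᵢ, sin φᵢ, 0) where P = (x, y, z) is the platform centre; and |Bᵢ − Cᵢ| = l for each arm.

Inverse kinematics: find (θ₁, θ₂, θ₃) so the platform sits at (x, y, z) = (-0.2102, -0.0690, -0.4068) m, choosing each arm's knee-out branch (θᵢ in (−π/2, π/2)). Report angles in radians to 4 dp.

φ1=0.0° → target in arm frame (-0.2102, -0.0690)
  e−x'=0.3002;  (l²−L²−(e−x')²−y'²−z²)/2L = -0.1188
  θ1 = atan2(B,A) + arccos(C/0.5056) = 0.8729
arm 2 (φ=120.0°): x'=0.0453, y'=0.2165
  A cos θ + B sin θ = C:  0.0447·cos θ + -0.4068·sin θ = 0.0090
  γ=atan2(-0.4068,0.0447)=-1.4615;  ψ=arccos(0.0219)=1.5489;  θ2=γ+ψ≈0.0874
rotate P by −φ3: (0.1649, -0.1475, -0.4068)
  e−x'=-0.0749;  (l²−L²−(e−x')²−y'²−z²)/2L = 0.0687
  √(A²+B²)=0.4136;  θ3 = -1.7528+1.4039 ≈ -0.3489

θ₁ = 0.8729, θ₂ = 0.0874, θ₃ = -0.3489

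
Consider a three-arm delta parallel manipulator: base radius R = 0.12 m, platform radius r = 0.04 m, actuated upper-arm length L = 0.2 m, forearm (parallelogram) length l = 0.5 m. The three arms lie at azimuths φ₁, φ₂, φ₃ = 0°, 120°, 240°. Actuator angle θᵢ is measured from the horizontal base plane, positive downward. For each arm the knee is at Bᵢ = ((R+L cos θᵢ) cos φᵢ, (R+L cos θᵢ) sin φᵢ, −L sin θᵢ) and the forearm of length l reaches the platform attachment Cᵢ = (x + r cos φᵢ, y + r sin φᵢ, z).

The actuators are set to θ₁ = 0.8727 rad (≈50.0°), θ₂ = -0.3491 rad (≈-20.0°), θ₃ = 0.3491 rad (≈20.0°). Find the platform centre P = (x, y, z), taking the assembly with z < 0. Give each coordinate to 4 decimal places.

(-0.1995, 0.1223, -0.4150)

arm 1 at φ=0.0°: ρ1 = 0.2086;  O1 = (0.2086, 0.0000, -0.1532)
O2 = (0.2679·cos120.0°, 0.2679·sin120.0°, 0.0684) = (-0.1340, 0.2320, 0.0684)
O3 = (0.2679·cos240.0°, 0.2679·sin240.0°, -0.0684) = (-0.1340, -0.2320, -0.0684)
|O₂|²−|O₁|² = 0.0095;  |O₃|²−|O₁|² = 0.0095
linear system: -0.6850x+0.4641y = 0.0095−0.4432z; -0.6850x+-0.4641y = 0.0095−0.1696z
det = 0.6358;  x = -0.0139+0.4473z,  y = 0.0000+-0.2948z
quadratic in z: (1.2870)z²+(0.1074)z+(-0.1771)=0, √Δ=0.9607 → z ∈ {-0.4150, 0.3315}; z = -0.4150 (taking z<0)
x = -0.1995, y = 0.1223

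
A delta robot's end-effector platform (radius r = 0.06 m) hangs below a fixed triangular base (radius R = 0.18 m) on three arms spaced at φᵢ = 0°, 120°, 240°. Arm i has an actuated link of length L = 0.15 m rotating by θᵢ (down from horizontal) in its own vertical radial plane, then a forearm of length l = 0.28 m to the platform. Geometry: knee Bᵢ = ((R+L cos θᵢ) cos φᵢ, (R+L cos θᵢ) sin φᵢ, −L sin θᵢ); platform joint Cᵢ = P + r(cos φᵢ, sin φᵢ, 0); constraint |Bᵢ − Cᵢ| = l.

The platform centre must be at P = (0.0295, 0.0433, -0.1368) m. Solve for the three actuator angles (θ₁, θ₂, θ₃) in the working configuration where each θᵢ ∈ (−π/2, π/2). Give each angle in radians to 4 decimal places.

θ₁ = 0.0007, θ₂ = 0.0870, θ₃ = 0.7857

arm 1 (φ=0.0°): x'=0.0295, y'=0.0433
  e−x'=0.0905;  (l²−L²−(e−x')²−y'²−z²)/2L = 0.0904
  γ=atan2(-0.1368,0.0905)=-0.9863;  ψ=arccos(0.5511)=0.9871;  θ1=γ+ψ≈0.0007
arm 2 (φ=120.0°): x'=0.0227, y'=-0.0472
  A=0.0973, B=-0.1368, C=(l²−L²−A²−y'²−z²)/(2L)=0.0850
  θ2 = atan2(B,A) + arccos(C/0.1678) = 0.0870
φ3=240.0° → target in arm frame (-0.0522, 0.0039)
  e−x'=0.1722;  (l²−L²−(e−x')²−y'²−z²)/2L = 0.0250
  θ3 = atan2(B,A) + arccos(C/0.2200) = 0.7857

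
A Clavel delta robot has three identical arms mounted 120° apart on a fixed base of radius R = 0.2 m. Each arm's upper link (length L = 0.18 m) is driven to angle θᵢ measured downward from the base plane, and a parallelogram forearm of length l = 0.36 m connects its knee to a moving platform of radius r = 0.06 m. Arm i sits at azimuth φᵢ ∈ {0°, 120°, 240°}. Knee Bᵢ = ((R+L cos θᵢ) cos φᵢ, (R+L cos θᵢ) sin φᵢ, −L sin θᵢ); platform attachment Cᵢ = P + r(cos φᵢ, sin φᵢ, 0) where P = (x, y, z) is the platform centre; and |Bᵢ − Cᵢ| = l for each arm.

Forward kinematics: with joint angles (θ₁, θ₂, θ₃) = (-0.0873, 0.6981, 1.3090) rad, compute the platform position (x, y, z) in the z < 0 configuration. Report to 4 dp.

arm 1 at φ=0.0°: ρ1 = 0.3193;  O1 = (0.3193, 0.0000, 0.0157)
arm 2 at φ=120.0°: ρ2 = 0.2779;  O2 = (-0.1389, 0.2407, -0.1157)
arm 3 at φ=240.0°: ρ3 = 0.1866;  O3 = (-0.0933, -0.1616, -0.1739)
|O₂|²−|O₁|² = -0.0116;  |O₃|²−|O₁|² = -0.0372
linear system: -0.9165x+0.4813y = -0.0116−-0.2628z; -0.8252x+-0.3232y = -0.0372−-0.3791z
Cramer: x(z) = 0.0312-0.3856z;  y(z) = 0.0353-0.1884z
quadratic in z: (1.1842)z²+(0.1775)z+(-0.0451)=0, √Δ=0.4951 → z ∈ {-0.2840, 0.1341}; z = -0.2840 (taking z<0)
x = 0.1407, y = 0.0888

(0.1407, 0.0888, -0.2840)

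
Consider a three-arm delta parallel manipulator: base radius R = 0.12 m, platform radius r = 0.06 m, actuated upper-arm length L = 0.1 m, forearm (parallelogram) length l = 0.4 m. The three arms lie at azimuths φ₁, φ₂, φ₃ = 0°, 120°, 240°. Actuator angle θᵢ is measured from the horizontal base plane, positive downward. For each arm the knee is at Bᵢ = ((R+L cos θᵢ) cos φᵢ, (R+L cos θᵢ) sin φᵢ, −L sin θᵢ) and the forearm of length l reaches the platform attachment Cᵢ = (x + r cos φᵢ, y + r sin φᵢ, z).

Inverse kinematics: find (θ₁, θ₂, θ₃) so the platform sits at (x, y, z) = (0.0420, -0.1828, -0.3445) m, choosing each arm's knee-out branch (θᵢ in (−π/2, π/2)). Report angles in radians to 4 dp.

rotate P by −φ1: (0.0420, -0.1828, -0.3445)
  e−x'=0.0180;  (l²−L²−(e−x')²−y'²−z²)/2L = -0.0121
  √(A²+B²)=0.3450;  θ1 = -1.5186+1.6059 ≈ 0.0873
φ2=120.0° → target in arm frame (-0.1793, 0.0550)
  e−x'=0.2393;  (l²−L²−(e−x')²−y'²−z²)/2L = -0.1449
  γ=atan2(-0.3445,0.2393)=-0.9637;  ψ=arccos(-0.3454)=1.9235;  θ2=γ+ψ≈0.9598
rotate P by −φ3: (0.1373, 0.1278, -0.3445)
  e−x'=-0.0773;  (l²−L²−(e−x')²−y'²−z²)/2L = 0.0451
  γ=atan2(-0.3445,-0.0773)=-1.7915;  ψ=arccos(0.1277)=1.4428;  θ3=γ+ψ≈-0.3488

θ₁ = 0.0873, θ₂ = 0.9598, θ₃ = -0.3488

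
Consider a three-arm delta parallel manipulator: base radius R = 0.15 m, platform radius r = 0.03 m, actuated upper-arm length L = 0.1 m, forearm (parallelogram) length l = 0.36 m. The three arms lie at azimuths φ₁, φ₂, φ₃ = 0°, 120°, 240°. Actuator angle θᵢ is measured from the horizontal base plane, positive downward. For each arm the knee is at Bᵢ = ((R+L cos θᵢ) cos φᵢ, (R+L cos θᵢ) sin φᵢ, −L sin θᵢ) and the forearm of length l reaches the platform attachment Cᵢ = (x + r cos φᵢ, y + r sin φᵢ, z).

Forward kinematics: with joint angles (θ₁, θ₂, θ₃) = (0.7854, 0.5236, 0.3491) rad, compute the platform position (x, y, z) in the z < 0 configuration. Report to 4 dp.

(-0.0412, -0.0170, -0.3456)

arm 1 at φ=0.0°: (R−r)+L cos θ1 = 0.1907;  O1 = (0.1907, 0.0000, -0.0707)
O2 = (0.2066·cos120.0°, 0.2066·sin120.0°, -0.0500) = (-0.1033, 0.1789, -0.0500)
φ3=240.0°: virtual centre (-0.1070, -0.1853, -0.0342), radius l
subtract pairs → two planes through P
linear system: -0.5880x+0.3578y = 0.0038−0.0414z; -0.5954x+-0.3706y = 0.0056−0.0730z
det = 0.4310;  x = -0.0079+0.0962z,  y = -0.0023+0.0424z
into |P−O₁|² = l²: 1.0111z² + 0.1030z + -0.0851 = 0;  Δ = 0.3549;  z = -0.3456 or 0.2437 → z<0 root = -0.3456
x = -0.0412, y = -0.0170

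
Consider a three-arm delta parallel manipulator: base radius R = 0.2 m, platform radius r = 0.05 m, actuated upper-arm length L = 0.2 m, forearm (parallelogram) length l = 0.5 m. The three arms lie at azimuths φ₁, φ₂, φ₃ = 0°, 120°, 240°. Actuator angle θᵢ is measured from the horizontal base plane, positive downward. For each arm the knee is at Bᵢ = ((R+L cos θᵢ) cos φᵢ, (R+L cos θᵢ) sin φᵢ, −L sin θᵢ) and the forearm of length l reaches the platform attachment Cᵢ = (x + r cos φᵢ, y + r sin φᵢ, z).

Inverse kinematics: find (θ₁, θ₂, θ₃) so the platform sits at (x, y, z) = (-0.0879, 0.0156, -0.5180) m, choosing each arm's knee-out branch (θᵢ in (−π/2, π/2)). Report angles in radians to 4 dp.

θ₁ = 0.9600, θ₂ = 0.5237, θ₃ = 0.6108

arm 1 (φ=0.0°): x'=-0.0879, y'=0.0156
  e−x'=0.2379;  (l²−L²−(e−x')²−y'²−z²)/2L = -0.2879
  √(A²+B²)=0.5700;  θ1 = -1.1403+2.1003 ≈ 0.9600
rotate P by −φ2: (0.0575, 0.0683, -0.5180)
  A=0.0925, B=-0.5180, C=(l²−L²−A²−y'²−z²)/(2L)=-0.1789
  θ2 = atan2(B,A) + arccos(C/0.5262) = 0.5237
rotate P by −φ3: (0.0304, -0.0839, -0.5180)
  A cos θ + B sin θ = C:  0.1196·cos θ + -0.5180·sin θ = -0.1992
  √(A²+B²)=0.5316;  θ3 = -1.3440+1.9548 ≈ 0.6108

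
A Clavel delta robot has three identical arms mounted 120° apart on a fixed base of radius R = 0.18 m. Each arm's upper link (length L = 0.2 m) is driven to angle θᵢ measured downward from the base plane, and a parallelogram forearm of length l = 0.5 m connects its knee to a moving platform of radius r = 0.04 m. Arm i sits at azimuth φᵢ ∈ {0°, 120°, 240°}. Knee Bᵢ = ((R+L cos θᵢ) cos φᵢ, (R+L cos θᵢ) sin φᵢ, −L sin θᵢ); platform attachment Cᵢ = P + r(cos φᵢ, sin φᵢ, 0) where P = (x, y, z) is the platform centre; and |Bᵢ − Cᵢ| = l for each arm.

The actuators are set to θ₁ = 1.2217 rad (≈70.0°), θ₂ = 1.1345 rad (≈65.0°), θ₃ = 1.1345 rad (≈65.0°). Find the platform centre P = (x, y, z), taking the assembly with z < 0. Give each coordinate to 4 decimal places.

centre 1 = (0.2084·cos0.0°, 0.2084·sin0.0°, -0.1879) = (0.2084, 0.0000, -0.1879)
arm 2 at φ=120.0°: ρ2 = 0.2245;  centre 2 = (-0.1123, 0.1944, -0.1813)
φ3=240.0°: virtual centre (-0.1123, -0.1944, -0.1813), radius l
|centre ₂|²−|centre ₁|² = 0.0045;  |centre ₃|²−|centre ₁|² = 0.0045
linear system: -0.6413x+0.3889y = 0.0045−0.0133z; -0.6413x+-0.3889y = 0.0045−0.0133z
det = 0.4988;  x = -0.0070+0.0208z,  y = 0.0000+0.0000z
into |P−centre ₁|² = l²: 1.0004z² + 0.3669z + -0.1683 = 0;  Δ = 0.8080;  z = -0.6326 or 0.2659 → z<0 root = -0.6326
x = -0.0202, y = 0.0000

(-0.0202, 0.0000, -0.6326)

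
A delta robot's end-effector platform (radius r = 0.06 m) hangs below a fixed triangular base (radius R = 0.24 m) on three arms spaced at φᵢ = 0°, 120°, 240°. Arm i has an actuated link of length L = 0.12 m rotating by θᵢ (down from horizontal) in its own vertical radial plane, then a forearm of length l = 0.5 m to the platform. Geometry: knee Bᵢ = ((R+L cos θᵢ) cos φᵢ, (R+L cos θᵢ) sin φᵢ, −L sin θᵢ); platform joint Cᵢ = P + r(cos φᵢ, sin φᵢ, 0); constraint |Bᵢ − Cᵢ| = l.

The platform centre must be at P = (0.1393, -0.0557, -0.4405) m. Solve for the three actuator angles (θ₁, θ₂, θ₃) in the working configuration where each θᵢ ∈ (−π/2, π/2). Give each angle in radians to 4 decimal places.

θ₁ = -0.2618, θ₂ = 1.0470, θ₃ = 0.6110

φ1=0.0° → target in arm frame (0.1393, -0.0557)
  A=0.0407, B=-0.4405, C=(l²−L²−A²−y'²−z²)/(2L)=0.1533
  γ=atan2(-0.4405,0.0407)=-1.4787;  ψ=arccos(0.3466)=1.2168;  θ1=γ+ψ≈-0.2618
rotate P by −φ2: (-0.1179, -0.0928, -0.4405)
  A cos θ + B sin θ = C:  0.2979·cos θ + -0.4405·sin θ = -0.2324
  γ=atan2(-0.4405,0.2979)=-0.9762;  ψ=arccos(-0.4371)=2.0232;  θ2=γ+ψ≈1.0470
φ3=240.0° → target in arm frame (-0.0214, 0.1485)
  e−x'=0.2014;  (l²−L²−(e−x')²−y'²−z²)/2L = -0.0877
  θ3 = atan2(B,A) + arccos(C/0.4844) = 0.6110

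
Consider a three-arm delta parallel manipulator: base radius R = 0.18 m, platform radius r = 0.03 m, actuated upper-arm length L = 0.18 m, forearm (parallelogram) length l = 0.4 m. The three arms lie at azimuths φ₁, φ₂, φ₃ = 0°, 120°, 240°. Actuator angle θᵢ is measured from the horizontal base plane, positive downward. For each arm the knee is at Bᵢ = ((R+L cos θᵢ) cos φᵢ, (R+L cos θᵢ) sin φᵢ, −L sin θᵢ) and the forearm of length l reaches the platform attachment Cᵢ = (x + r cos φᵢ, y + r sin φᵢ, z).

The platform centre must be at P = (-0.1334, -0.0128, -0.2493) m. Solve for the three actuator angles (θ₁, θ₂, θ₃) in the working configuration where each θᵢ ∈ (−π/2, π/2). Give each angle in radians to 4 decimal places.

rotate P by −φ1: (-0.1334, -0.0128, -0.2493)
  A cos θ + B sin θ = C:  0.2834·cos θ + -0.2493·sin θ = -0.0417
  γ=atan2(-0.2493,0.2834)=-0.7215;  ψ=arccos(-0.1106)=1.6816;  θ1=γ+ψ≈0.9602
φ2=120.0° → target in arm frame (0.0556, 0.1219)
  e−x'=0.0944;  (l²−L²−(e−x')²−y'²−z²)/2L = 0.1158
  √(A²+B²)=0.2666;  θ2 = -1.2089+1.1216 ≈ -0.0873
arm 3 (φ=240.0°): x'=0.0778, y'=-0.1091
  e−x'=0.0722;  (l²−L²−(e−x')²−y'²−z²)/2L = 0.1342
  θ3 = atan2(B,A) + arccos(C/0.2595) = -0.2616

θ₁ = 0.9602, θ₂ = -0.0873, θ₃ = -0.2616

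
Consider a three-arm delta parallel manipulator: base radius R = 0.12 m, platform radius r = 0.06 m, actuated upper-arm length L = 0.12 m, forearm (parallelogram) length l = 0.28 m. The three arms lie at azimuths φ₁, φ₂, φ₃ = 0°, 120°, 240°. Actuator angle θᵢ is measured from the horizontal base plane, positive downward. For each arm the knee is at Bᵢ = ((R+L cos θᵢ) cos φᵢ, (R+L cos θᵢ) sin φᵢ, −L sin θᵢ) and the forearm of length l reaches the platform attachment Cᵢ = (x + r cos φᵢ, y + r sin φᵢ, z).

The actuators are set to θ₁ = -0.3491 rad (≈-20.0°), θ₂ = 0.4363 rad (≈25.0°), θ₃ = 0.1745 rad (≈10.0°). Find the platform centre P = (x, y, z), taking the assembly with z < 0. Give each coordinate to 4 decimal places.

(0.0641, -0.0244, -0.2159)

O1 = (0.1728·cos0.0°, 0.1728·sin0.0°, 0.0410) = (0.1728, 0.0000, 0.0410)
arm 2 at φ=120.0°: ρ2 = 0.1688;  O2 = (-0.0844, 0.1461, -0.0507)
O3 = (0.1782·cos240.0°, 0.1782·sin240.0°, -0.0208) = (-0.0891, -0.1543, -0.0208)
subtract pairs → two planes through P
plane₁₂: -0.5143x+0.2923y+-0.1835z = -0.0005
det = 0.3118;  x = -0.0001+-0.2977z,  y = -0.0019+0.1041z
into |P−O₁|² = l²: 1.0994z² + 0.0204z + -0.0468 = 0;  Δ = 0.2063;  z = -0.2159 or 0.1973 → z<0 root = -0.2159
x = 0.0641, y = -0.0244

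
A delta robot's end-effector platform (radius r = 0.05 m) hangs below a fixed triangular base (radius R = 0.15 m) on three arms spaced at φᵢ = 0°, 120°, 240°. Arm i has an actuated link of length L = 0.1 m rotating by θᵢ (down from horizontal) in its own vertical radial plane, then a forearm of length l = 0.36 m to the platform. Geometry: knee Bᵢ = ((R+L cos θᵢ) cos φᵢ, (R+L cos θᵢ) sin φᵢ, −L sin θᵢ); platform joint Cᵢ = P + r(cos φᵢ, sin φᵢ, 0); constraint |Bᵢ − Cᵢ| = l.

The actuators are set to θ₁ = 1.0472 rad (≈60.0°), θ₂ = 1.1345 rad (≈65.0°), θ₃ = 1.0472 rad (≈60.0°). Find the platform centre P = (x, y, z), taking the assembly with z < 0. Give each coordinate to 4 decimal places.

φ1=0.0°: virtual centre (0.1500, 0.0000, -0.0866), radius l
arm 2 at φ=120.0°: (R−r)+L cos θ2 = 0.1423;  S2 = (-0.0711, 0.1232, -0.0906)
arm 3 at φ=240.0°: (R−r)+L cos θ3 = 0.1500;  S3 = (-0.0750, -0.1299, -0.0866)
eliminate P² terms by subtracting sphere 1 from 2 and 3
linear system: -0.4423x+0.2464y = -0.0015−-0.0081z; -0.4500x+-0.2598y = 0.0000−0.0000z
Cramer: x(z) = 0.0018-0.0093z;  y(z) = -0.0031+0.0161z
into |P−S₁|² = l²: 1.0003z² + 0.1759z + -0.1001 = 0;  Δ = 0.4316;  z = -0.4162 or 0.2405 → z<0 root = -0.4162
x = 0.0056, y = -0.0098

(0.0056, -0.0098, -0.4162)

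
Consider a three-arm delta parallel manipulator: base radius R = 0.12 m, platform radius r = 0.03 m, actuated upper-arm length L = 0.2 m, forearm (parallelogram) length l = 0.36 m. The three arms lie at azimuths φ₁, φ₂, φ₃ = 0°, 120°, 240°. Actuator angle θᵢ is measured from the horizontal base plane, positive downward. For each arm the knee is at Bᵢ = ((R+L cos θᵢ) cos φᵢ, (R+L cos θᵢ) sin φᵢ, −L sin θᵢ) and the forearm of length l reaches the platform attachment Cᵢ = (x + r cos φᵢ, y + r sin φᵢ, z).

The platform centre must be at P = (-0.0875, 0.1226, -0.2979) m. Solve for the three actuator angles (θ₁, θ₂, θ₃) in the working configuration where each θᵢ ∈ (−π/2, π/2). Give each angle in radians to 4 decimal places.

rotate P by −φ1: (-0.0875, 0.1226, -0.2979)
  A cos θ + B sin θ = C:  0.1775·cos θ + -0.2979·sin θ = -0.1142
  √(A²+B²)=0.3468;  θ1 = -1.0334+1.9064 ≈ 0.8730
φ2=120.0° → target in arm frame (0.1499, 0.0145)
  e−x'=-0.0599;  (l²−L²−(e−x')²−y'²−z²)/2L = -0.0074
  √(A²+B²)=0.3039;  θ2 = -1.7693+1.5950 ≈ -0.1743
arm 3 (φ=240.0°): x'=-0.0624, y'=-0.1371
  A=0.1524, B=-0.2979, C=(l²−L²−A²−y'²−z²)/(2L)=-0.1029
  θ3 = atan2(B,A) + arccos(C/0.3346) = 0.7856

θ₁ = 0.8730, θ₂ = -0.1743, θ₃ = 0.7856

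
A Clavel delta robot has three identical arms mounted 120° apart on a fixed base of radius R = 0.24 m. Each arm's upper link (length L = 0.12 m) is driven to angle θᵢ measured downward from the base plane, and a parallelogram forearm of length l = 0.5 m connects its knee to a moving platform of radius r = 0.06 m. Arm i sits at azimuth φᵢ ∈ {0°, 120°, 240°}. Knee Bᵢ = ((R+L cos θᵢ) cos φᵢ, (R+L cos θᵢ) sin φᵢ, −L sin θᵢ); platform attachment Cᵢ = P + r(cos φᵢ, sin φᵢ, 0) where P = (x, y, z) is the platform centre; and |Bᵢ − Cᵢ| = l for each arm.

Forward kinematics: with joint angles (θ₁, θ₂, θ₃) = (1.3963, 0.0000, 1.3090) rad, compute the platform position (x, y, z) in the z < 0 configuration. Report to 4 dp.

φ1=0.0°: virtual centre (0.2008, 0.0000, -0.1182), radius l
O2 = (0.3000·cos120.0°, 0.3000·sin120.0°, 0.0000) = (-0.1500, 0.2598, 0.0000)
O3 = (0.2111·cos240.0°, 0.2111·sin240.0°, -0.1159) = (-0.1055, -0.1828, -0.1159)
|O₂|²−|O₁|² = 0.0357;  |O₃|²−|O₁|² = 0.0037
linear system: -0.7017x+0.5196y = 0.0357−0.2364z; -0.6127x+-0.3656y = 0.0037−0.0045z
Cramer: x(z) = -0.0260+0.1544z;  y(z) = 0.0336-0.2464z
quadratic in z: (1.0845)z²+(0.1498)z+(-0.1834)=0, √Δ=0.9046 → z ∈ {-0.4861, 0.3480}; z = -0.4861 (taking z<0)
x = -0.1011, y = 0.1533

(-0.1011, 0.1533, -0.4861)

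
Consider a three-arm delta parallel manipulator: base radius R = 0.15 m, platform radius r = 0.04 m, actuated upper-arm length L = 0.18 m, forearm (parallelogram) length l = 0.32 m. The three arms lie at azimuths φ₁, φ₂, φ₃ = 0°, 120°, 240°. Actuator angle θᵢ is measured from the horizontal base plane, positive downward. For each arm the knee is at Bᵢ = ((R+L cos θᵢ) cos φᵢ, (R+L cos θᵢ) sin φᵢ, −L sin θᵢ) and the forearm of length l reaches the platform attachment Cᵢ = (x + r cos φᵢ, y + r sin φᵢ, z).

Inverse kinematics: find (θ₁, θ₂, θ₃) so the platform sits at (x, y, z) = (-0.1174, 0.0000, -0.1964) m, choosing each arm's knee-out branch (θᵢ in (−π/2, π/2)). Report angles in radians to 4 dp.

rotate P by −φ1: (-0.1174, 0.0000, -0.1964)
  e−x'=0.2274;  (l²−L²−(e−x')²−y'²−z²)/2L = -0.0563
  √(A²+B²)=0.3005;  θ1 = -0.7124+1.7594 ≈ 1.0470
rotate P by −φ2: (0.0587, 0.1017, -0.1964)
  e−x'=0.0513;  (l²−L²−(e−x')²−y'²−z²)/2L = 0.0513
  γ=atan2(-0.1964,0.0513)=-1.3153;  ψ=arccos(0.2526)=1.3154;  θ2=γ+ψ≈0.0001
φ3=240.0° → target in arm frame (0.0587, -0.1017)
  A cos θ + B sin θ = C:  0.0513·cos θ + -0.1964·sin θ = 0.0513
  θ3 = atan2(B,A) + arccos(C/0.2030) = 0.0001

θ₁ = 1.0470, θ₂ = 0.0001, θ₃ = 0.0001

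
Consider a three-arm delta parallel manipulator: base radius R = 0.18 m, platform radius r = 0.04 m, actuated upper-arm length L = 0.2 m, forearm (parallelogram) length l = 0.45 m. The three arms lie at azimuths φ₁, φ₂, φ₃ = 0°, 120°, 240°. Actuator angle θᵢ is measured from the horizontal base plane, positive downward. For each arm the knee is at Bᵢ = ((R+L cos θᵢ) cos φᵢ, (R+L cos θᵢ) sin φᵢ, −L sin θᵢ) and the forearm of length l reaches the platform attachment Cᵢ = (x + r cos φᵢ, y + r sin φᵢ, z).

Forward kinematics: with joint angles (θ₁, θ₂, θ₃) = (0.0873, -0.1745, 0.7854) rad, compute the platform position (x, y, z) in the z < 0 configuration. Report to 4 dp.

(0.0384, 0.1244, -0.3281)

φ1=0.0°: virtual centre (0.3392, 0.0000, -0.0174), radius l
φ2=120.0°: virtual centre (-0.1685, 0.2918, 0.0347), radius l
arm 3 at φ=240.0°: e+L cos θ3 = 0.2814;  O3 = (-0.1407, -0.2437, -0.1414)
eliminate P² terms by subtracting sphere 1 from 2 and 3
linear system: -1.0154x+0.5836y = -0.0006−0.1043z; -0.9599x+-0.4874y = -0.0162−-0.2480z
Cramer: x(z) = 0.0092-0.0890z;  y(z) = 0.0150-0.3335z
sphere 1 gives Az²+Bz+C=0 with A=1.1192, B=0.0836, C=-0.0931;  B²−4AC=0.4237;  roots -0.3281, 0.2535;  negative root z = -0.3281
x = 0.0384, y = 0.1244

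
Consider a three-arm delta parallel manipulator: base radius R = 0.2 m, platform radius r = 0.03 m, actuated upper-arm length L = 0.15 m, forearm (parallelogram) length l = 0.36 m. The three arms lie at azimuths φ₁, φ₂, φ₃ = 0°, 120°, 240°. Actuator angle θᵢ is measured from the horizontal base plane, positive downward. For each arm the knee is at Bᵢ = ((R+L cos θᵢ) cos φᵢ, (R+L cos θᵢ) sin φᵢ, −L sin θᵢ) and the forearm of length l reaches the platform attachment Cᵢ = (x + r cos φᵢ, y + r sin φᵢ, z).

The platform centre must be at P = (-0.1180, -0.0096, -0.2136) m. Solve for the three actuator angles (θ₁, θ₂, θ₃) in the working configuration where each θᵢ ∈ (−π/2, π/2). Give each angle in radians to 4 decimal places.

arm 1 (φ=0.0°): x'=-0.1180, y'=-0.0096
  e−x'=0.2880;  (l²−L²−(e−x')²−y'²−z²)/2L = -0.0719
  γ=atan2(-0.2136,0.2880)=-0.6381;  ψ=arccos(-0.2004)=1.7726;  θ1=γ+ψ≈1.1345
rotate P by −φ2: (0.0507, 0.1070, -0.2136)
  A=0.1193, B=-0.2136, C=(l²−L²−A²−y'²−z²)/(2L)=0.1193
  γ=atan2(-0.2136,0.1193)=-1.0614;  ψ=arccos(0.4876)=1.0614;  θ2=γ+ψ≈0.0000
φ3=240.0° → target in arm frame (0.0673, -0.0974)
  e−x'=0.1027;  (l²−L²−(e−x')²−y'²−z²)/2L = 0.1382
  θ3 = atan2(B,A) + arccos(C/0.2370) = -0.1742

θ₁ = 1.1345, θ₂ = 0.0000, θ₃ = -0.1742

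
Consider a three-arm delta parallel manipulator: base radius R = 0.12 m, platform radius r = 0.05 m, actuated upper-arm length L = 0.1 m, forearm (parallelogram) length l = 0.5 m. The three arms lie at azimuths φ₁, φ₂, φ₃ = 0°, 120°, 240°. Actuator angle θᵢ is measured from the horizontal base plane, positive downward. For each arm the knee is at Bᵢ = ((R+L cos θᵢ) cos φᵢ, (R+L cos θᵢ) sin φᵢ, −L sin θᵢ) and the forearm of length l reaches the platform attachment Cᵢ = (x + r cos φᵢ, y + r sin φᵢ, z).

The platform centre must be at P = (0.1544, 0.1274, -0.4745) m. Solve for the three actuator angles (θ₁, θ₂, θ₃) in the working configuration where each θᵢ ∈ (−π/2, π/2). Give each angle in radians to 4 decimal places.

θ₁ = -0.0877, θ₂ = 0.3486, θ₃ = 1.0466

arm 1 (φ=0.0°): x'=0.1544, y'=0.1274
  A=-0.0844, B=-0.4745, C=(l²−L²−A²−y'²−z²)/(2L)=-0.0425
  √(A²+B²)=0.4819;  θ1 = -1.7468+1.6591 ≈ -0.0877
rotate P by −φ2: (0.0331, -0.1974, -0.4745)
  e−x'=0.0369;  (l²−L²−(e−x')²−y'²−z²)/2L = -0.1274
  θ2 = atan2(B,A) + arccos(C/0.4759) = 0.3486
arm 3 (φ=240.0°): x'=-0.1875, y'=0.0700
  e−x'=0.2575;  (l²−L²−(e−x')²−y'²−z²)/2L = -0.2819
  γ=atan2(-0.4745,0.2575)=-1.0735;  ψ=arccos(-0.5221)=2.1201;  θ3=γ+ψ≈1.0466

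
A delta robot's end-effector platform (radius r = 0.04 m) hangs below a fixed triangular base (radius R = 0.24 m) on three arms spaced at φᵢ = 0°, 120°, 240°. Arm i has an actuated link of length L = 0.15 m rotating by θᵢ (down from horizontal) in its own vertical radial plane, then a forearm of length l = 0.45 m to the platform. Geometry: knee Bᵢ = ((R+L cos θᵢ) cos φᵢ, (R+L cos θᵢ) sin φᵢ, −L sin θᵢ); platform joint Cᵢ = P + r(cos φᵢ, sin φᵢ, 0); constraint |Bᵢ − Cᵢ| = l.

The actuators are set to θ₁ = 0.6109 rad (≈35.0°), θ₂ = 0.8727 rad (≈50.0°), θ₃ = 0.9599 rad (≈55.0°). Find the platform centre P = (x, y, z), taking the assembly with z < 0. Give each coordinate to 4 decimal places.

arm 1 at φ=0.0°: ρ1 = 0.3229;  centre 1 = (0.3229, 0.0000, -0.0860)
arm 2 at φ=120.0°: ρ2 = 0.2964;  centre 2 = (-0.1482, 0.2567, -0.1149)
centre 3 = (0.2860·cos240.0°, 0.2860·sin240.0°, -0.1229) = (-0.1430, -0.2477, -0.1229)
subtract pairs → two planes through P
plane₁₂: -0.9422x+0.5134y+-0.0577z = -0.0106
det = 0.9452;  x = 0.0135+-0.0703z,  y = 0.0043+-0.0165z
quadratic in z: (1.0052)z²+(0.2154)z+(-0.0994)=0, √Δ=0.6679 → z ∈ {-0.4394, 0.2251}; z = -0.4394 (taking z<0)
x = 0.0444, y = 0.0115

(0.0444, 0.0115, -0.4394)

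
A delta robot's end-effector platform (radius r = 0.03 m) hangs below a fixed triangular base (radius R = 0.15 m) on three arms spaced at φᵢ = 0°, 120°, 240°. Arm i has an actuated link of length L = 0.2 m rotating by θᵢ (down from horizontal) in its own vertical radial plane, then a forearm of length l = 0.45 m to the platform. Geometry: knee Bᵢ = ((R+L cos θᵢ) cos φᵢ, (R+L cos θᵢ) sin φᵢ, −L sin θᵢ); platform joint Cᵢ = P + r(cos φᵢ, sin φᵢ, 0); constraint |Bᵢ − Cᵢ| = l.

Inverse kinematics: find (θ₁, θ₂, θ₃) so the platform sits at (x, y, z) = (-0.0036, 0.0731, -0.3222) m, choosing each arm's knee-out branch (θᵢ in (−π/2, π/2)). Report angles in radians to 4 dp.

θ₁ = 0.0869, θ₂ = -0.2617, θ₃ = 0.3489

φ1=0.0° → target in arm frame (-0.0036, 0.0731)
  e−x'=0.1236;  (l²−L²−(e−x')²−y'²−z²)/2L = 0.0952
  √(A²+B²)=0.3451;  θ1 = -1.2045+1.2914 ≈ 0.0869
φ2=120.0° → target in arm frame (0.0651, -0.0334)
  A=0.0549, B=-0.3222, C=(l²−L²−A²−y'²−z²)/(2L)=0.1364
  √(A²+B²)=0.3268;  θ2 = -1.4020+1.1403 ≈ -0.2617
arm 3 (φ=240.0°): x'=-0.0615, y'=-0.0397
  A=0.1815, B=-0.3222, C=(l²−L²−A²−y'²−z²)/(2L)=0.0604
  √(A²+B²)=0.3698;  θ3 = -1.0578+1.4067 ≈ 0.3489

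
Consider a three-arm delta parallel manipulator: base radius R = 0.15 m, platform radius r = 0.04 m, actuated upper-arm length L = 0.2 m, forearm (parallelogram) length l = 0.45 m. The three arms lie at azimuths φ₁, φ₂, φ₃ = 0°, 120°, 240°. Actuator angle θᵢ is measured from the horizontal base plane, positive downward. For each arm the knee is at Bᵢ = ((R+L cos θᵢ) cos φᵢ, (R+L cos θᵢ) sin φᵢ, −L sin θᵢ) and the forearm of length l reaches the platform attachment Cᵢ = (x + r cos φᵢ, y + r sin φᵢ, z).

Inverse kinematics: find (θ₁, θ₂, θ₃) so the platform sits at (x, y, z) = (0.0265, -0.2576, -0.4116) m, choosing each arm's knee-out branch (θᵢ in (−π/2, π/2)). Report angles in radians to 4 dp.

θ₁ = 0.6981, θ₂ = 1.3962, θ₃ = -0.0002

φ1=0.0° → target in arm frame (0.0265, -0.2576)
  A=0.0835, B=-0.4116, C=(l²−L²−A²−y'²−z²)/(2L)=-0.2006
  γ=atan2(-0.4116,0.0835)=-1.3706;  ψ=arccos(-0.4777)=2.0688;  θ1=γ+ψ≈0.6981
rotate P by −φ2: (-0.2363, 0.1059, -0.4116)
  A cos θ + B sin θ = C:  0.3463·cos θ + -0.4116·sin θ = -0.3452
  θ2 = atan2(B,A) + arccos(C/0.5379) = 1.3962
φ3=240.0° → target in arm frame (0.2098, 0.1517)
  A=-0.0998, B=-0.4116, C=(l²−L²−A²−y'²−z²)/(2L)=-0.0998
  γ=atan2(-0.4116,-0.0998)=-1.8088;  ψ=arccos(-0.2356)=1.8086;  θ3=γ+ψ≈-0.0002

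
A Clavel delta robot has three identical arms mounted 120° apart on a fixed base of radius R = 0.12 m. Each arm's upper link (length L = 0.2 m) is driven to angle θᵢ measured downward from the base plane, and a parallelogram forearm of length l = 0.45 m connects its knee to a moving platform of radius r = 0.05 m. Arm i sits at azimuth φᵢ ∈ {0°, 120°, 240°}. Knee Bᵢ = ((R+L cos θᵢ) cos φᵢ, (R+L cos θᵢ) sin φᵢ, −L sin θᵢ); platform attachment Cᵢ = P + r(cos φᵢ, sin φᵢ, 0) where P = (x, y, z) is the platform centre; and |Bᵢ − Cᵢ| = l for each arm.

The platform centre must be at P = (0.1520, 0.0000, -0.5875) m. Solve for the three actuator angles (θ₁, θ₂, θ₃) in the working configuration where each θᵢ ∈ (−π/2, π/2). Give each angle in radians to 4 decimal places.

θ₁ = 0.7855, θ₂ = 1.3964, θ₃ = 1.3964

rotate P by −φ1: (0.1520, 0.0000, -0.5875)
  A cos θ + B sin θ = C:  -0.0820·cos θ + -0.5875·sin θ = -0.4735
  θ1 = atan2(B,A) + arccos(C/0.5932) = 0.7855
φ2=120.0° → target in arm frame (-0.0760, -0.1316)
  A cos θ + B sin θ = C:  0.1460·cos θ + -0.5875·sin θ = -0.5533
  θ2 = atan2(B,A) + arccos(C/0.6054) = 1.3964
φ3=240.0° → target in arm frame (-0.0760, 0.1316)
  A cos θ + B sin θ = C:  0.1460·cos θ + -0.5875·sin θ = -0.5533
  √(A²+B²)=0.6054;  θ3 = -1.3272+2.7236 ≈ 1.3964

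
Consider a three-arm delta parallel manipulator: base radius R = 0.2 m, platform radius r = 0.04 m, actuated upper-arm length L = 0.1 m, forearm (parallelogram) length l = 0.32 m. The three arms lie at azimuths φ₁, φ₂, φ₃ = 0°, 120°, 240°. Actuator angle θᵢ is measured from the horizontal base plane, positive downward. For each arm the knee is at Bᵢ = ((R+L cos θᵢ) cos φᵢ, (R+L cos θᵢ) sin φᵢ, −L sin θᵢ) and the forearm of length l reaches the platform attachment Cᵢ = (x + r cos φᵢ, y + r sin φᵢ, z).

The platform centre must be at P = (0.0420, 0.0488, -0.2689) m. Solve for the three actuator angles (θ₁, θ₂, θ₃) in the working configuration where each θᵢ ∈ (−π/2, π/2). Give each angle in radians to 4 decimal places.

θ₁ = 0.3490, θ₂ = 0.5234, θ₃ = 1.1349

arm 1 (φ=0.0°): x'=0.0420, y'=0.0488
  A cos θ + B sin θ = C:  0.1180·cos θ + -0.2689·sin θ = 0.0189
  √(A²+B²)=0.2937;  θ1 = -1.1573+1.5063 ≈ 0.3490
φ2=120.0° → target in arm frame (0.0213, -0.0608)
  A=0.1387, B=-0.2689, C=(l²−L²−A²−y'²−z²)/(2L)=-0.0142
  √(A²+B²)=0.3026;  θ2 = -1.0945+1.6179 ≈ 0.5234
rotate P by −φ3: (-0.0633, 0.0120, -0.2689)
  A cos θ + B sin θ = C:  0.2233·cos θ + -0.2689·sin θ = -0.1495
  θ3 = atan2(B,A) + arccos(C/0.3495) = 1.1349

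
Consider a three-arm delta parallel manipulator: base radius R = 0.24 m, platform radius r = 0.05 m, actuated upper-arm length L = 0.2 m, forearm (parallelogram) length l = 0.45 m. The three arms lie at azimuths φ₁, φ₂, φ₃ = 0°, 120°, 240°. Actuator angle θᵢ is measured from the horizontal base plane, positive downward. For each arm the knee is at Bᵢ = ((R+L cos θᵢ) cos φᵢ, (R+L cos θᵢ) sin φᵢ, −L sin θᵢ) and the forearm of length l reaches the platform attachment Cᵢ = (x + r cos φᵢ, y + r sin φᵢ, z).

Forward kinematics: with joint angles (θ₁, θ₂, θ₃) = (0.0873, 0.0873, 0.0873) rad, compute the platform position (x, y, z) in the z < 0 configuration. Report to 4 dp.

(0.0000, 0.0000, -0.2433)

arm 1 at φ=0.0°: (R−r)+L cos θ1 = 0.3892;  centre 1 = (0.3892, 0.0000, -0.0174)
centre 2 = (0.3892·cos120.0°, 0.3892·sin120.0°, -0.0174) = (-0.1946, 0.3371, -0.0174)
centre 3 = (0.3892·cos240.0°, 0.3892·sin240.0°, -0.0174) = (-0.1946, -0.3371, -0.0174)
eliminate P² terms by subtracting sphere 1 from 2 and 3
plane₁₂: -1.1677x+0.6742y+0.0000z = 0.0000
det = 1.5745;  x = 0.0000+0.0000z,  y = 0.0000+0.0000z
into |P−centre ₁|² = l²: 1.0000z² + 0.0349z + -0.0507 = 0;  Δ = 0.2040;  z = -0.2433 or 0.2084 → z<0 root = -0.2433
x = 0.0000, y = 0.0000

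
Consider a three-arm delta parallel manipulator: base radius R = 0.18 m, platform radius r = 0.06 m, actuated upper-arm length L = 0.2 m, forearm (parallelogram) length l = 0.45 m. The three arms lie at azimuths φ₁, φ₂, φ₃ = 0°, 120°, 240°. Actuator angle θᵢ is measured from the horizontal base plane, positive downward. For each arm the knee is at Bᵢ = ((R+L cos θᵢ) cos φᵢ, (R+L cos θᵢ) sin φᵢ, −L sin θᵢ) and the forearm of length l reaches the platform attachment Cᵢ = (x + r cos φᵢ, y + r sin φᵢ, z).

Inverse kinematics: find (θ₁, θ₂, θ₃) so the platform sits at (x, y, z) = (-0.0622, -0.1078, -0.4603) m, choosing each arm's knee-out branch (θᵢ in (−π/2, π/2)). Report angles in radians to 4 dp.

φ1=0.0° → target in arm frame (-0.0622, -0.1078)
  A cos θ + B sin θ = C:  0.1822·cos θ + -0.4603·sin θ = -0.2355
  √(A²+B²)=0.4950;  θ1 = -1.1939+2.0665 ≈ 0.8726
arm 2 (φ=120.0°): x'=-0.0623, y'=0.1078
  e−x'=0.1823;  (l²−L²−(e−x')²−y'²−z²)/2L = -0.2355
  γ=atan2(-0.4603,0.1823)=-1.1938;  ψ=arccos(-0.4757)=2.0666;  θ2=γ+ψ≈0.8728
rotate P by −φ3: (0.1245, 0.0000, -0.4603)
  A=-0.0045, B=-0.4603, C=(l²−L²−A²−y'²−z²)/(2L)=-0.1235
  γ=atan2(-0.4603,-0.0045)=-1.5805;  ψ=arccos(-0.2683)=1.8424;  θ3=γ+ψ≈0.2619

θ₁ = 0.8726, θ₂ = 0.8728, θ₃ = 0.2619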